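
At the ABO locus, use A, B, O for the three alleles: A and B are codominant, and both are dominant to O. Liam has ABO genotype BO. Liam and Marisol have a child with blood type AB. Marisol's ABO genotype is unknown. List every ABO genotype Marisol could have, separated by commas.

For each candidate genotype of Marisol, check whether crossing it with BO can produce every observed child phenotype.
  AA → possible child types {A, AB} ✓
  AB → possible child types {A, B, AB} ✓
  AO → possible child types {O, A, B, AB} ✓
  BB → possible child types {B} ✗
  BO → possible child types {O, B} ✗
  OO → possible child types {O, B} ✗

AA, AB, AO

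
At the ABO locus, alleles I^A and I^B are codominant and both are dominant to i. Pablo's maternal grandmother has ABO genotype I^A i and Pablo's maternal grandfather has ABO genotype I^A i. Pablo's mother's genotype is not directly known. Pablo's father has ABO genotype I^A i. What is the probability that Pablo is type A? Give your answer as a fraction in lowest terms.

Pablo's mother's ABO genotype from I^A i × I^A i: 1/4 I^A I^A, 1/2 I^A i, 1/4 i i.
Crossing each possibility with the father I^A i and summing P(type A): 1/4·1 + 1/2·3/4 + 1/4·1/2 = 3/4.

3/4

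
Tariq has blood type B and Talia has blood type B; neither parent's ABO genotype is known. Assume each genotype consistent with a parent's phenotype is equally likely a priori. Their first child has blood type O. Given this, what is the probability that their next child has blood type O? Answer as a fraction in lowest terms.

1/4

Possible genotypes: Tariq ∈ {BB, BO}; Talia ∈ {BB, BO}.
Weight each parental genotype pair by prior × P(type-O child):
  BO × BO: posterior weight 1; P(next child type O) = 1/4.
Weighted sum = 1/4.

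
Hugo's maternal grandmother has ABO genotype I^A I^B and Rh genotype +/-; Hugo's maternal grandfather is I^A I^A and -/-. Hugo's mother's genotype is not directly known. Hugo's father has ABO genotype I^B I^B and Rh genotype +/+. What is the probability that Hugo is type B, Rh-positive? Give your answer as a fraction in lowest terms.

1/4

Hugo's mother's ABO genotype from I^A I^B × I^A I^A: 1/2 I^A I^A, 1/2 I^A I^B.
Crossing each possibility with the father I^B I^B and summing P(type B): 1/2·0 + 1/2·1/2 = 1/4.
Similarly for Rh via the mother's Rh distribution: P(Rh+) = 1.
Independent loci: 1/4 × 1 = 1/4.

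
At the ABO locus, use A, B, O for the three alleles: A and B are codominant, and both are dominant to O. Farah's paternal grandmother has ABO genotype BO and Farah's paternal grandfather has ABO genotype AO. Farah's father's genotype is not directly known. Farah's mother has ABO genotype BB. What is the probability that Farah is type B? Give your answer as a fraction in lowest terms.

Farah's father's ABO genotype from BO × AO: 1/4 AB, 1/4 AO, 1/4 BO, 1/4 OO.
Crossing each possibility with the mother BB and summing P(type B): 1/4·1/2 + 1/4·1/2 + 1/4·1 + 1/4·1 = 3/4.

3/4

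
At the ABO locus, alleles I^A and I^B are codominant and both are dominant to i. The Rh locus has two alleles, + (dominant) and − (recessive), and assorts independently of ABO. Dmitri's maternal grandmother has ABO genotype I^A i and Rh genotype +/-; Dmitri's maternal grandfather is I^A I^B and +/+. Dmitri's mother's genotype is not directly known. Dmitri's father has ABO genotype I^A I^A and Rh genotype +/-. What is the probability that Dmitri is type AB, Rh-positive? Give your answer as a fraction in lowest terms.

7/32

Dmitri's mother's ABO genotype from I^A i × I^A I^B: 1/4 I^A I^A, 1/4 I^A I^B, 1/4 I^A i, 1/4 I^B i.
Crossing each possibility with the father I^A I^A and summing P(type AB): 1/4·0 + 1/4·1/2 + 1/4·0 + 1/4·1/2 = 1/4.
Similarly for Rh via the mother's Rh distribution: P(Rh+) = 7/8.
Independent loci: 1/4 × 7/8 = 7/32.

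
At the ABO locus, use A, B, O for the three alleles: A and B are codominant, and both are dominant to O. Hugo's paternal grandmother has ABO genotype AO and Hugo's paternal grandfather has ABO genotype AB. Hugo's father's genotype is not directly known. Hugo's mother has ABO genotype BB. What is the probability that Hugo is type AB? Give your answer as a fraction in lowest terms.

Hugo's father's ABO genotype from AO × AB: 1/4 AA, 1/4 AB, 1/4 AO, 1/4 BO.
Crossing each possibility with the mother BB and summing P(type AB): 1/4·1 + 1/4·1/2 + 1/4·1/2 + 1/4·0 = 1/2.

1/2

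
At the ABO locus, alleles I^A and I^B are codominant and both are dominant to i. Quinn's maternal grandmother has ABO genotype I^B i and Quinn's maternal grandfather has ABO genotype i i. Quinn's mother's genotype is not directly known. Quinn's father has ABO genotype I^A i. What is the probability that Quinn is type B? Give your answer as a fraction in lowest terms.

Quinn's mother's ABO genotype from I^B i × i i: 1/2 I^B i, 1/2 i i.
Crossing each possibility with the father I^A i and summing P(type B): 1/2·1/4 + 1/2·0 = 1/8.

1/8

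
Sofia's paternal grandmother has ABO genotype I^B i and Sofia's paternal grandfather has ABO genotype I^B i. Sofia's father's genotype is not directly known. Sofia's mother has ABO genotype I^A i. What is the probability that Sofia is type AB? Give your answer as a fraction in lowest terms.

1/4

Sofia's father's ABO genotype from I^B i × I^B i: 1/4 I^B I^B, 1/2 I^B i, 1/4 i i.
Crossing each possibility with the mother I^A i and summing P(type AB): 1/4·1/2 + 1/2·1/4 + 1/4·0 = 1/4.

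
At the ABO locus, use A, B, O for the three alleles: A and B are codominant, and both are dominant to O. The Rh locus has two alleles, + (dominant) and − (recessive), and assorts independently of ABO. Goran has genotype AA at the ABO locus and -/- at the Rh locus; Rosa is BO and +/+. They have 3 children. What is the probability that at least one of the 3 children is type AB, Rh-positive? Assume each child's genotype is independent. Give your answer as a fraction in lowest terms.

7/8

ABO cross AA × BO → 1/2 A, 1/2 AB.
Rh cross -/- × +/+ → 1 Rh+; so P(type AB, Rh-positive) = 1/2 × 1 = 1/2 per child.
P(none) = (1/2)^3 = 1/8; P(at least one) = 1 − 1/8 = 7/8.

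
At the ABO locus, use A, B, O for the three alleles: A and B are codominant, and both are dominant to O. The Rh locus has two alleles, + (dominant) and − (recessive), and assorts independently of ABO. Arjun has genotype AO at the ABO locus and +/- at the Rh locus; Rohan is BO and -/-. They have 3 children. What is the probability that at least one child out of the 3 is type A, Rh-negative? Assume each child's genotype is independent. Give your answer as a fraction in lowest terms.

ABO cross AO × BO → 1/4 O, 1/4 A, 1/4 B, 1/4 AB.
Rh cross +/- × -/- → 1/2 Rh+, 1/2 Rh-; so P(type A, Rh-negative) = 1/4 × 1/2 = 1/8 per child.
P(none) = (7/8)^3 = 343/512; P(at least one) = 1 − 343/512 = 169/512.

169/512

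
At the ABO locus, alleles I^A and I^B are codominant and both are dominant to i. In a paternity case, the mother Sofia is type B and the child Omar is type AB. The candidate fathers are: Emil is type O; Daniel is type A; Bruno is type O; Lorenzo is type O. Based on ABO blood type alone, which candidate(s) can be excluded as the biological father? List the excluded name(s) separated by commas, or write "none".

Emil, Bruno, Lorenzo

A candidate is excluded only if no genotype consistent with his phenotype could produce a type AB child with a type B mother.
Emil (type O): no genotype consistent with that phenotype can produce a type-AB child with a type-B mother.
Bruno (type O): no genotype consistent with that phenotype can produce a type-AB child with a type-B mother.
Lorenzo (type O): no genotype consistent with that phenotype can produce a type-AB child with a type-B mother.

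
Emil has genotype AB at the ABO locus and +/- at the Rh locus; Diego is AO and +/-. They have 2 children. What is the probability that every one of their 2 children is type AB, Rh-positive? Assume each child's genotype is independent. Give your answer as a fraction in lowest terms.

ABO cross AB × AO → 1/2 A, 1/4 B, 1/4 AB.
Rh cross +/- × +/- → 3/4 Rh+, 1/4 Rh-; so P(type AB, Rh-positive) = 1/4 × 3/4 = 3/16 per child.
All 2 independent: (3/16)^2 = 9/256.

9/256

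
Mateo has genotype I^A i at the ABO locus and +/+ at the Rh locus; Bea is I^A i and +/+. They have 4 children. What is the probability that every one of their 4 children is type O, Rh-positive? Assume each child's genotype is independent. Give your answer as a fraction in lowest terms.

ABO cross I^A i × I^A i → 1/4 O, 3/4 A.
Rh cross +/+ × +/+ → 1 Rh+; so P(type O, Rh-positive) = 1/4 × 1 = 1/4 per child.
All 4 independent: (1/4)^4 = 1/256.

1/256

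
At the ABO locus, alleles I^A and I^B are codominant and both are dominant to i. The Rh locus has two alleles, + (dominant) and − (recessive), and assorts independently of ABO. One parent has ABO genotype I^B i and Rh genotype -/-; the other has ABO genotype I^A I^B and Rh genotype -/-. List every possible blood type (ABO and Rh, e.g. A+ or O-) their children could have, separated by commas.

Gametes from I^B i × I^A I^B give offspring ABO genotypes I^A I^B, I^A i, I^B I^B, I^B i, i.e. phenotypes A, B, AB.
Rh cross -/- × -/- → phenotypes Rh-.
Combining independently: A-, B-, AB-.

A-, B-, AB-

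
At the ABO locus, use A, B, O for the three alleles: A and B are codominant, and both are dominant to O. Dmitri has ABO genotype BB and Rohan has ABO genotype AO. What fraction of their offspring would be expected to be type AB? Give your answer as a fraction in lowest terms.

ABO cross BB × AO → offspring phenotypes: 1/2 B, 1/2 AB.
So P(type AB) = 1/2.

1/2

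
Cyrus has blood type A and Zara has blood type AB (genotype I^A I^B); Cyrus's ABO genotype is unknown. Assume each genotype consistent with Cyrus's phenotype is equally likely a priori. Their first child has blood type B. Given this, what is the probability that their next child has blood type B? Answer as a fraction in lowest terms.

Possible genotypes: Cyrus ∈ {I^A I^A, I^A i}; Zara ∈ {I^A I^B}.
Weight each parental genotype pair by prior × P(type-B child):
  I^A i × I^A I^B: posterior weight 1; P(next child type B) = 1/4.
Weighted sum = 1/4.

1/4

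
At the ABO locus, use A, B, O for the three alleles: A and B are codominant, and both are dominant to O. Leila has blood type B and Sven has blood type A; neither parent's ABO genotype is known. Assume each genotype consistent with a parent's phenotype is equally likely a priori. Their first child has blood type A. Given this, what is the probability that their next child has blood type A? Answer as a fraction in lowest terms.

5/12

Possible genotypes: Leila ∈ {BB, BO}; Sven ∈ {AA, AO}.
Weight each parental genotype pair by prior × P(type-A child):
  BO × AA: posterior weight 2/3; P(next child type A) = 1/2.
  BO × AO: posterior weight 1/3; P(next child type A) = 1/4.
Weighted sum = 5/12.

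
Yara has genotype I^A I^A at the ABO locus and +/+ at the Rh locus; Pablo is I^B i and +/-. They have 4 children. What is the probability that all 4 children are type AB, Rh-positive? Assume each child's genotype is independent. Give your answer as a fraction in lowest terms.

ABO cross I^A I^A × I^B i → 1/2 A, 1/2 AB.
Rh cross +/+ × +/- → 1 Rh+; so P(type AB, Rh-positive) = 1/2 × 1 = 1/2 per child.
All 4 independent: (1/2)^4 = 1/16.

1/16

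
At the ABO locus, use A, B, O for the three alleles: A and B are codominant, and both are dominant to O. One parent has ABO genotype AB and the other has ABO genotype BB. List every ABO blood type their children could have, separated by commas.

Gametes from AB × BB give offspring ABO genotypes AB, BB, i.e. phenotypes B, AB.

B, AB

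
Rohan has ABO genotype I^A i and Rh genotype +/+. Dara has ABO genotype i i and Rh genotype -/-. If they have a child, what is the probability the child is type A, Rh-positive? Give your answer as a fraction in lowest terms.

1/2

ABO cross I^A i × i i → offspring phenotypes: 1/2 O, 1/2 A.
Rh cross +/+ × -/- → 1 Rh+.
Independent loci: P(type A, Rh-positive) = 1/2 × 1 = 1/2.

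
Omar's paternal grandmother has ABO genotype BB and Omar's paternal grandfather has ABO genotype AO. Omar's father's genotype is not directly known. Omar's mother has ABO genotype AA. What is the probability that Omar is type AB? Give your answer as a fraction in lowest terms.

Omar's father's ABO genotype from BB × AO: 1/2 AB, 1/2 BO.
Crossing each possibility with the mother AA and summing P(type AB): 1/2·1/2 + 1/2·1/2 = 1/2.

1/2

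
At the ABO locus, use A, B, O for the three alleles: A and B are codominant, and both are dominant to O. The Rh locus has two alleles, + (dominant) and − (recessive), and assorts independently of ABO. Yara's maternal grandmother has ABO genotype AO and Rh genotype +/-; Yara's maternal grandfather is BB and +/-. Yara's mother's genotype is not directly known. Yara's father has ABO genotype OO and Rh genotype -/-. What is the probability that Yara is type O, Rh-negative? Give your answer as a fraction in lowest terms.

1/8

Yara's mother's ABO genotype from AO × BB: 1/2 AB, 1/2 BO.
Crossing each possibility with the father OO and summing P(type O): 1/2·0 + 1/2·1/2 = 1/4.
Similarly for Rh via the mother's Rh distribution: P(Rh-) = 1/2.
Independent loci: 1/4 × 1/2 = 1/8.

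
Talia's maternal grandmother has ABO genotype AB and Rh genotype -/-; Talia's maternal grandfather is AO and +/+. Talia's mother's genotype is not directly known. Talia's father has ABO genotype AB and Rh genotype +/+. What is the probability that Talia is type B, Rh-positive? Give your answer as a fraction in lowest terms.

1/4

Talia's mother's ABO genotype from AB × AO: 1/4 AA, 1/4 AB, 1/4 AO, 1/4 BO.
Crossing each possibility with the father AB and summing P(type B): 1/4·0 + 1/4·1/4 + 1/4·1/4 + 1/4·1/2 = 1/4.
Similarly for Rh via the mother's Rh distribution: P(Rh+) = 1.
Independent loci: 1/4 × 1 = 1/4.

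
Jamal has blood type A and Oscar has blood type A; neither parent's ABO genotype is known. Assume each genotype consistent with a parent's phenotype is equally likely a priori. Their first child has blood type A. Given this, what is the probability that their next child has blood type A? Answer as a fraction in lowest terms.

19/20

Possible genotypes: Jamal ∈ {AA, AO}; Oscar ∈ {AA, AO}.
Weight each parental genotype pair by prior × P(type-A child):
  AA × AA: posterior weight 4/15; P(next child type A) = 1.
  AA × AO: posterior weight 4/15; P(next child type A) = 1.
  AO × AA: posterior weight 4/15; P(next child type A) = 1.
  AO × AO: posterior weight 1/5; P(next child type A) = 3/4.
Weighted sum = 19/20.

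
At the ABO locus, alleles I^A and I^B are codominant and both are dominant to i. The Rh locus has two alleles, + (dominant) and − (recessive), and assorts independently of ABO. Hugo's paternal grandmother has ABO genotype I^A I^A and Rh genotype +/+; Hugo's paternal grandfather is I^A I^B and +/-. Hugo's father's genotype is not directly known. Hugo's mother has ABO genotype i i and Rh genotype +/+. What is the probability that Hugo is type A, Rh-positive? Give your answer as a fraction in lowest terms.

Hugo's father's ABO genotype from I^A I^A × I^A I^B: 1/2 I^A I^A, 1/2 I^A I^B.
Crossing each possibility with the mother i i and summing P(type A): 1/2·1 + 1/2·1/2 = 3/4.
Similarly for Rh via the father's Rh distribution: P(Rh+) = 1.
Independent loci: 3/4 × 1 = 3/4.

3/4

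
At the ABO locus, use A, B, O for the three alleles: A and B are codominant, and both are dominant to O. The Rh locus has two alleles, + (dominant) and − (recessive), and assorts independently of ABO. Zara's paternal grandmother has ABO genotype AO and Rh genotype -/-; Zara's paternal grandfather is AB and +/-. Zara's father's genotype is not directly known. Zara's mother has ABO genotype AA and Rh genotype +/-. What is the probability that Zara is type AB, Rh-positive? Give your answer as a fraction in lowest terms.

5/32

Zara's father's ABO genotype from AO × AB: 1/4 AA, 1/4 AB, 1/4 AO, 1/4 BO.
Crossing each possibility with the mother AA and summing P(type AB): 1/4·0 + 1/4·1/2 + 1/4·0 + 1/4·1/2 = 1/4.
Similarly for Rh via the father's Rh distribution: P(Rh+) = 5/8.
Independent loci: 1/4 × 5/8 = 5/32.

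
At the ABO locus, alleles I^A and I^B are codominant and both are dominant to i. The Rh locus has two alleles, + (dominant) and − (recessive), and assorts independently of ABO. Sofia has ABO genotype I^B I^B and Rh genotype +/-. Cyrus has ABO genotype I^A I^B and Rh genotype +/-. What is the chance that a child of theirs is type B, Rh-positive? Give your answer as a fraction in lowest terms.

ABO cross I^B I^B × I^A I^B → offspring phenotypes: 1/2 B, 1/2 AB.
Rh cross +/- × +/- → 3/4 Rh+, 1/4 Rh-.
Independent loci: P(type B, Rh-positive) = 1/2 × 3/4 = 3/8.

3/8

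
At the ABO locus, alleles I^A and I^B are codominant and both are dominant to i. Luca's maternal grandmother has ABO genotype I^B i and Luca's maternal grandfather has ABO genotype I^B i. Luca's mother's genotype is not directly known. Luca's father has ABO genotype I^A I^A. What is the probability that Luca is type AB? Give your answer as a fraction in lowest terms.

Luca's mother's ABO genotype from I^B i × I^B i: 1/4 I^B I^B, 1/2 I^B i, 1/4 i i.
Crossing each possibility with the father I^A I^A and summing P(type AB): 1/4·1 + 1/2·1/2 + 1/4·0 = 1/2.

1/2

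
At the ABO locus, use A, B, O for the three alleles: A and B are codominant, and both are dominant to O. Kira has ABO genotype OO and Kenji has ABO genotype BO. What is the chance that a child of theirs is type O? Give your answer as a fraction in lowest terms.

1/2

ABO cross OO × BO → offspring phenotypes: 1/2 O, 1/2 B.
So P(type O) = 1/2.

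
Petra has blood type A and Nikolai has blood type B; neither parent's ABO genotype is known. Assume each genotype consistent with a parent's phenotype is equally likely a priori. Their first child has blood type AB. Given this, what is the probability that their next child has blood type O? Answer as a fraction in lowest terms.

Possible genotypes: Petra ∈ {I^A I^A, I^A i}; Nikolai ∈ {I^B I^B, I^B i}.
Weight each parental genotype pair by prior × P(type-AB child):
  I^A I^A × I^B I^B: posterior weight 4/9; P(next child type O) = 0.
  I^A I^A × I^B i: posterior weight 2/9; P(next child type O) = 0.
  I^A i × I^B I^B: posterior weight 2/9; P(next child type O) = 0.
  I^A i × I^B i: posterior weight 1/9; P(next child type O) = 1/4.
Weighted sum = 1/36.

1/36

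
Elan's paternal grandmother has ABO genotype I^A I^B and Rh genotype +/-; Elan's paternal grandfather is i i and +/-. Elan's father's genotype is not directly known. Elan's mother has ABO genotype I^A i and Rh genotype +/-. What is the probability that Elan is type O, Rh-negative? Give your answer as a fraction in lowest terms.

Elan's father's ABO genotype from I^A I^B × i i: 1/2 I^A i, 1/2 I^B i.
Crossing each possibility with the mother I^A i and summing P(type O): 1/2·1/4 + 1/2·1/4 = 1/4.
Similarly for Rh via the father's Rh distribution: P(Rh-) = 1/4.
Independent loci: 1/4 × 1/4 = 1/16.

1/16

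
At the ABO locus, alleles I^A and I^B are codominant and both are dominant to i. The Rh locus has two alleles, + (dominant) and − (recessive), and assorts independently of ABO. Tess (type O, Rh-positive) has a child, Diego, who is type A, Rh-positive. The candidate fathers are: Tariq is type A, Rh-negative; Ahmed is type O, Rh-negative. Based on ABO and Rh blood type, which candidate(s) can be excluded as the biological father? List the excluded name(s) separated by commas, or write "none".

Ahmed

A candidate is excluded only if no genotype consistent with his phenotype could produce a type A, Rh-positive child with a type O, Rh-positive mother.
Ahmed (type O, Rh-): no genotype consistent with that phenotype can produce a type-A Rh+ child with a type-O mother.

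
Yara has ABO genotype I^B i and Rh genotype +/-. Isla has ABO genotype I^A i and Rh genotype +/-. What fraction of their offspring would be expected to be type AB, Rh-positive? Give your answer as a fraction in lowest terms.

3/16

ABO cross I^B i × I^A i → offspring phenotypes: 1/4 O, 1/4 A, 1/4 B, 1/4 AB.
Rh cross +/- × +/- → 3/4 Rh+, 1/4 Rh-.
Independent loci: P(type AB, Rh-positive) = 1/4 × 3/4 = 3/16.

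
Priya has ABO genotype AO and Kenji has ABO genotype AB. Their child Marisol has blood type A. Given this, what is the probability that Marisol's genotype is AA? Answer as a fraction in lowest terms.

1/2

Cross AO × AB → 1/4 AA, 1/4 AB, 1/4 AO, 1/4 BO.
Type-A genotypes among offspring: AA (1/4), AO (1/4); total 1/2.
P(AA | type A) = (1/4) / (1/2) = 1/2.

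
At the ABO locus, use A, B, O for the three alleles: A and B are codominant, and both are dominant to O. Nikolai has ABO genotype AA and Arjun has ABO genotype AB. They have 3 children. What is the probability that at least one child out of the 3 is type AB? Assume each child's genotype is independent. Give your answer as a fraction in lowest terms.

ABO cross AA × AB → 1/2 A, 1/2 AB.
So P(type AB) = 1/2 per child.
P(none) = (1/2)^3 = 1/8; P(at least one) = 1 − 1/8 = 7/8.

7/8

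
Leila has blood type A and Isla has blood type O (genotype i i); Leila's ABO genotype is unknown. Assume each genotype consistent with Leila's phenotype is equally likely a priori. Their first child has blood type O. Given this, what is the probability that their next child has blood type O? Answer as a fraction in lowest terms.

Possible genotypes: Leila ∈ {I^A I^A, I^A i}; Isla ∈ {i i}.
Weight each parental genotype pair by prior × P(type-O child):
  I^A i × i i: posterior weight 1; P(next child type O) = 1/2.
Weighted sum = 1/2.

1/2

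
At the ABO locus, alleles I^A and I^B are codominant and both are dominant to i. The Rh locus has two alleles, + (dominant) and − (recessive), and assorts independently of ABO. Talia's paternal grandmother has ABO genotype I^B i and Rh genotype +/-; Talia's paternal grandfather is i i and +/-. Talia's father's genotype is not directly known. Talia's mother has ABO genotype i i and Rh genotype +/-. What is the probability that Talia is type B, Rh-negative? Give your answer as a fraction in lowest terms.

1/16

Talia's father's ABO genotype from I^B i × i i: 1/2 I^B i, 1/2 i i.
Crossing each possibility with the mother i i and summing P(type B): 1/2·1/2 + 1/2·0 = 1/4.
Similarly for Rh via the father's Rh distribution: P(Rh-) = 1/4.
Independent loci: 1/4 × 1/4 = 1/16.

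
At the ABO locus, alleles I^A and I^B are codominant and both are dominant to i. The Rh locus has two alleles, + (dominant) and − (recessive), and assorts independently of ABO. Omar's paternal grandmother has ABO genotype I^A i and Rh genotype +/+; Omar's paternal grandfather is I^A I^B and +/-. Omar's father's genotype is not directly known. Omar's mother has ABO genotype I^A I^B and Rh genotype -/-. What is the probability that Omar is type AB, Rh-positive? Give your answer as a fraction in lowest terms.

Omar's father's ABO genotype from I^A i × I^A I^B: 1/4 I^A I^A, 1/4 I^A I^B, 1/4 I^A i, 1/4 I^B i.
Crossing each possibility with the mother I^A I^B and summing P(type AB): 1/4·1/2 + 1/4·1/2 + 1/4·1/4 + 1/4·1/4 = 3/8.
Similarly for Rh via the father's Rh distribution: P(Rh+) = 3/4.
Independent loci: 3/8 × 3/4 = 9/32.

9/32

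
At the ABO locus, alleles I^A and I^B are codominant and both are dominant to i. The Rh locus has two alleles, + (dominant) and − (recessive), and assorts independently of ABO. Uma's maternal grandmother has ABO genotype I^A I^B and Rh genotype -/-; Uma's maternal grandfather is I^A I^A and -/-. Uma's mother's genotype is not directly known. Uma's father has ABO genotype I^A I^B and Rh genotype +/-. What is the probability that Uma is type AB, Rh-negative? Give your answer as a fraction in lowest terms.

1/4

Uma's mother's ABO genotype from I^A I^B × I^A I^A: 1/2 I^A I^A, 1/2 I^A I^B.
Crossing each possibility with the father I^A I^B and summing P(type AB): 1/2·1/2 + 1/2·1/2 = 1/2.
Similarly for Rh via the mother's Rh distribution: P(Rh-) = 1/2.
Independent loci: 1/2 × 1/2 = 1/4.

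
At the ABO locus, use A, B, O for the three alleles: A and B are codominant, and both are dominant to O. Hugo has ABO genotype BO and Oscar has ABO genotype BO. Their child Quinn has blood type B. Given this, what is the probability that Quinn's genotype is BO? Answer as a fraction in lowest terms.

Cross BO × BO → 1/4 BB, 1/2 BO, 1/4 OO.
Type-B genotypes among offspring: BB (1/4), BO (1/2); total 3/4.
P(BO | type B) = (1/2) / (3/4) = 2/3.

2/3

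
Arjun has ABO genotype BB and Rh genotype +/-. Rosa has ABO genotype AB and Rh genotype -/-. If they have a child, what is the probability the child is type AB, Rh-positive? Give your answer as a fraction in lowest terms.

1/4

ABO cross BB × AB → offspring phenotypes: 1/2 B, 1/2 AB.
Rh cross +/- × -/- → 1/2 Rh+, 1/2 Rh-.
Independent loci: P(type AB, Rh-positive) = 1/2 × 1/2 = 1/4.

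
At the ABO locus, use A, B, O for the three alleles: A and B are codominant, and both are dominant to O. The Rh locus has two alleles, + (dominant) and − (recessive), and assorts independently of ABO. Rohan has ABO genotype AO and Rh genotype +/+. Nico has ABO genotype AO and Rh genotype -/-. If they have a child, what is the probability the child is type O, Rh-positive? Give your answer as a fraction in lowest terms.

ABO cross AO × AO → offspring phenotypes: 1/4 O, 3/4 A.
Rh cross +/+ × -/- → 1 Rh+.
Independent loci: P(type O, Rh-positive) = 1/4 × 1 = 1/4.

1/4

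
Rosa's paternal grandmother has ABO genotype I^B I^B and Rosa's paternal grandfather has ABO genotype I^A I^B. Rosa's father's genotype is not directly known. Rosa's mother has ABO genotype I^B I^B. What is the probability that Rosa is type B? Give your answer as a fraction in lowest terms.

3/4

Rosa's father's ABO genotype from I^B I^B × I^A I^B: 1/2 I^A I^B, 1/2 I^B I^B.
Crossing each possibility with the mother I^B I^B and summing P(type B): 1/2·1/2 + 1/2·1 = 3/4.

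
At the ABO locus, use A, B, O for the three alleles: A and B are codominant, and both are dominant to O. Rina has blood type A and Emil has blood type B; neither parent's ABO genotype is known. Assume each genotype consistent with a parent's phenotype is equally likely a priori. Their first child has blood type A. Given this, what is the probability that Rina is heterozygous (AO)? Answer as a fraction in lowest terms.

1/3

Possible genotypes: Rina ∈ {AA, AO}; Emil ∈ {BB, BO}.
Weight each parental genotype pair by prior × P(type-A child):
  AA × BO: posterior weight 2/3.
  AO × BO: posterior weight 1/3.
Sum the posterior weight over pairs where Rina is AO: 1/3.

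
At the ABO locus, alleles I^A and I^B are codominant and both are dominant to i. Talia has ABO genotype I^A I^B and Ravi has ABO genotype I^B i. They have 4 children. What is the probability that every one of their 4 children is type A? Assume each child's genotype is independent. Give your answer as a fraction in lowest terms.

ABO cross I^A I^B × I^B i → 1/4 A, 1/2 B, 1/4 AB.
So P(type A) = 1/4 per child.
All 4 independent: (1/4)^4 = 1/256.

1/256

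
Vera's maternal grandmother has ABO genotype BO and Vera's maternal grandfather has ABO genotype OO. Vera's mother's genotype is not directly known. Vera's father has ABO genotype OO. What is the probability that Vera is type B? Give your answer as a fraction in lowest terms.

1/4

Vera's mother's ABO genotype from BO × OO: 1/2 BO, 1/2 OO.
Crossing each possibility with the father OO and summing P(type B): 1/2·1/2 + 1/2·0 = 1/4.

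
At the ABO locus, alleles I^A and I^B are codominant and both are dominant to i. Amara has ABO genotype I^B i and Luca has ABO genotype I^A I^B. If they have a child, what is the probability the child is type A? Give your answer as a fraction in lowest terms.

ABO cross I^B i × I^A I^B → offspring phenotypes: 1/4 A, 1/2 B, 1/4 AB.
So P(type A) = 1/4.

1/4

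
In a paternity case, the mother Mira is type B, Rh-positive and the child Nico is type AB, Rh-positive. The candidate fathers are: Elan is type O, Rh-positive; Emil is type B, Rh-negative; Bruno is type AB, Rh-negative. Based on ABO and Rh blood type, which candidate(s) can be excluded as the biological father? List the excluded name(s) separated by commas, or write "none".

A candidate is excluded only if no genotype consistent with his phenotype could produce a type AB, Rh-positive child with a type B, Rh-positive mother.
Elan (type O, Rh+): no genotype consistent with that phenotype can produce a type-AB Rh+ child with a type-B mother.
Emil (type B, Rh-): no genotype consistent with that phenotype can produce a type-AB Rh+ child with a type-B mother.

Elan, Emil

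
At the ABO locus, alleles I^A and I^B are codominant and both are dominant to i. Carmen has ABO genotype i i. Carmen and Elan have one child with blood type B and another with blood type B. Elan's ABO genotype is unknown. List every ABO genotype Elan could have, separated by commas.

For each candidate genotype of Elan, check whether crossing it with i i can produce every observed child phenotype.
  I^A I^A → possible child types {A} ✗
  I^A I^B → possible child types {A, B} ✓
  I^A i → possible child types {O, A} ✗
  I^B I^B → possible child types {B} ✓
  I^B i → possible child types {O, B} ✓
  i i → possible child types {O} ✗

I^A I^B, I^B I^B, I^B i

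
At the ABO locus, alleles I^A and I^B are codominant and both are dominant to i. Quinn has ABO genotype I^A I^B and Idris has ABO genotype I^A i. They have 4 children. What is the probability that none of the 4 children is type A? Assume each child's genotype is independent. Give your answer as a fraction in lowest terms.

ABO cross I^A I^B × I^A i → 1/2 A, 1/4 B, 1/4 AB.
So P(type A) = 1/2 per child.
P(not type A) = 1/2 for one child; (1/2)^4 = 1/16.

1/16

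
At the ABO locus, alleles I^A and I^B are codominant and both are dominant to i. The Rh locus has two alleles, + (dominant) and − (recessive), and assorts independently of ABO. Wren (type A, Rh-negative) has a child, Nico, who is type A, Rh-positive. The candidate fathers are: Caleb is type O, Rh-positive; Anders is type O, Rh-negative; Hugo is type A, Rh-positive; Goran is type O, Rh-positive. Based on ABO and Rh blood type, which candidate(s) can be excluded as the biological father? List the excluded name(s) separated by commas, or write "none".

Anders

A candidate is excluded only if no genotype consistent with his phenotype could produce a type A, Rh-positive child with a type A, Rh-negative mother.
Anders (type O, Rh-): no genotype consistent with that phenotype can produce a type-A Rh+ child with a type-A mother.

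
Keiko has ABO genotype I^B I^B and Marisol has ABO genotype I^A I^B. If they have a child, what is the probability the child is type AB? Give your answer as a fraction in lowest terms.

1/2

ABO cross I^B I^B × I^A I^B → offspring phenotypes: 1/2 B, 1/2 AB.
So P(type AB) = 1/2.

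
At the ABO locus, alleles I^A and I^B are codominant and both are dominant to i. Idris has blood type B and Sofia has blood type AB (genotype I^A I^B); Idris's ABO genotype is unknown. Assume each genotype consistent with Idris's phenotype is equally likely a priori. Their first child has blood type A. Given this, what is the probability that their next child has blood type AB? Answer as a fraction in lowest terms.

Possible genotypes: Idris ∈ {I^B I^B, I^B i}; Sofia ∈ {I^A I^B}.
Weight each parental genotype pair by prior × P(type-A child):
  I^B i × I^A I^B: posterior weight 1; P(next child type AB) = 1/4.
Weighted sum = 1/4.

1/4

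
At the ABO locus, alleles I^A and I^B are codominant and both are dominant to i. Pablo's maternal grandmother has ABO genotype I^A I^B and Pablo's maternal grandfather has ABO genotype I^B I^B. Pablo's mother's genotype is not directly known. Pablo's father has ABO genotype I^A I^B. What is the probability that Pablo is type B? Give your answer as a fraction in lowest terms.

3/8

Pablo's mother's ABO genotype from I^A I^B × I^B I^B: 1/2 I^A I^B, 1/2 I^B I^B.
Crossing each possibility with the father I^A I^B and summing P(type B): 1/2·1/4 + 1/2·1/2 = 3/8.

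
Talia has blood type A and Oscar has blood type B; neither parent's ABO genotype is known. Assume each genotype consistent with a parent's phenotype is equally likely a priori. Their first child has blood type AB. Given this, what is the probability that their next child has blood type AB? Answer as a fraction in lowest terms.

25/36

Possible genotypes: Talia ∈ {I^A I^A, I^A i}; Oscar ∈ {I^B I^B, I^B i}.
Weight each parental genotype pair by prior × P(type-AB child):
  I^A I^A × I^B I^B: posterior weight 4/9; P(next child type AB) = 1.
  I^A I^A × I^B i: posterior weight 2/9; P(next child type AB) = 1/2.
  I^A i × I^B I^B: posterior weight 2/9; P(next child type AB) = 1/2.
  I^A i × I^B i: posterior weight 1/9; P(next child type AB) = 1/4.
Weighted sum = 25/36.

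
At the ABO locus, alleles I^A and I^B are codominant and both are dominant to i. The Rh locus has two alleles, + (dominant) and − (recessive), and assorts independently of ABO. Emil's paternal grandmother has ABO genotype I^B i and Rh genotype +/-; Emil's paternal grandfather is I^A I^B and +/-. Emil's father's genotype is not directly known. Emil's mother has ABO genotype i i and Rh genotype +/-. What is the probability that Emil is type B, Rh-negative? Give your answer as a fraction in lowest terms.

1/8

Emil's father's ABO genotype from I^B i × I^A I^B: 1/4 I^A I^B, 1/4 I^A i, 1/4 I^B I^B, 1/4 I^B i.
Crossing each possibility with the mother i i and summing P(type B): 1/4·1/2 + 1/4·0 + 1/4·1 + 1/4·1/2 = 1/2.
Similarly for Rh via the father's Rh distribution: P(Rh-) = 1/4.
Independent loci: 1/2 × 1/4 = 1/8.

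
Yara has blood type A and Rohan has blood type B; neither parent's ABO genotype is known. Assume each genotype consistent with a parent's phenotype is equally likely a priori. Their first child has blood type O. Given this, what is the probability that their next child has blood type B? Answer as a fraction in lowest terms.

1/4

Possible genotypes: Yara ∈ {I^A I^A, I^A i}; Rohan ∈ {I^B I^B, I^B i}.
Weight each parental genotype pair by prior × P(type-O child):
  I^A i × I^B i: posterior weight 1; P(next child type B) = 1/4.
Weighted sum = 1/4.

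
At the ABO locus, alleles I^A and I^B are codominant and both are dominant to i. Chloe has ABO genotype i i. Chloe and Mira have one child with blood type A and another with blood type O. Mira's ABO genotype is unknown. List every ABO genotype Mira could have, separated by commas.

For each candidate genotype of Mira, check whether crossing it with i i can produce every observed child phenotype.
  I^A I^A → possible child types {A} ✗
  I^A I^B → possible child types {A, B} ✗
  I^A i → possible child types {O, A} ✓
  I^B I^B → possible child types {B} ✗
  I^B i → possible child types {O, B} ✗
  i i → possible child types {O} ✗

I^A i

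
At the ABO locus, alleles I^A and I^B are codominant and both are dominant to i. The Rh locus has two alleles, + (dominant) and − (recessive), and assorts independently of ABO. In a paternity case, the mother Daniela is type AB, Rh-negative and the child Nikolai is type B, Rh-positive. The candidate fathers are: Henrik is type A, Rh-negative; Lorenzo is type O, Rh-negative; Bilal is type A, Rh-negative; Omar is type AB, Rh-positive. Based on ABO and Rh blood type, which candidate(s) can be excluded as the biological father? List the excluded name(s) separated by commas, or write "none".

Henrik, Lorenzo, Bilal

A candidate is excluded only if no genotype consistent with his phenotype could produce a type B, Rh-positive child with a type AB, Rh-negative mother.
Henrik (type A, Rh-): no genotype consistent with that phenotype can produce a type-B Rh+ child with a type-AB mother.
Lorenzo (type O, Rh-): no genotype consistent with that phenotype can produce a type-B Rh+ child with a type-AB mother.
Bilal (type A, Rh-): no genotype consistent with that phenotype can produce a type-B Rh+ child with a type-AB mother.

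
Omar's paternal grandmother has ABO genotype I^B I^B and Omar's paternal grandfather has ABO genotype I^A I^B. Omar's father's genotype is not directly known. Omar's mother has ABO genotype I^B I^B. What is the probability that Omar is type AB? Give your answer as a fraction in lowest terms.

Omar's father's ABO genotype from I^B I^B × I^A I^B: 1/2 I^A I^B, 1/2 I^B I^B.
Crossing each possibility with the mother I^B I^B and summing P(type AB): 1/2·1/2 + 1/2·0 = 1/4.

1/4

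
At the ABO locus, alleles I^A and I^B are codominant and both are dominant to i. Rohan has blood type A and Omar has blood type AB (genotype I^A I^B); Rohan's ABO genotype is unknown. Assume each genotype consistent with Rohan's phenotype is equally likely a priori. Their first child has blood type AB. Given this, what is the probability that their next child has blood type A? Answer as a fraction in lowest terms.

1/2

Possible genotypes: Rohan ∈ {I^A I^A, I^A i}; Omar ∈ {I^A I^B}.
Weight each parental genotype pair by prior × P(type-AB child):
  I^A I^A × I^A I^B: posterior weight 2/3; P(next child type A) = 1/2.
  I^A i × I^A I^B: posterior weight 1/3; P(next child type A) = 1/2.
Weighted sum = 1/2.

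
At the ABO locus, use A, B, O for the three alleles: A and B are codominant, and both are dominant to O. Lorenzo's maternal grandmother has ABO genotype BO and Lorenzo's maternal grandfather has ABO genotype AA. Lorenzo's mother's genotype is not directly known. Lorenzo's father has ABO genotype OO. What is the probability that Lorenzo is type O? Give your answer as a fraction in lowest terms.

1/4

Lorenzo's mother's ABO genotype from BO × AA: 1/2 AB, 1/2 AO.
Crossing each possibility with the father OO and summing P(type O): 1/2·0 + 1/2·1/2 = 1/4.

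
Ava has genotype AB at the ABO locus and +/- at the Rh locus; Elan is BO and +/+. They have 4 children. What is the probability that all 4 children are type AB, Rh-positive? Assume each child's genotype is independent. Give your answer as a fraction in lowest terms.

1/256

ABO cross AB × BO → 1/4 A, 1/2 B, 1/4 AB.
Rh cross +/- × +/+ → 1 Rh+; so P(type AB, Rh-positive) = 1/4 × 1 = 1/4 per child.
All 4 independent: (1/4)^4 = 1/256.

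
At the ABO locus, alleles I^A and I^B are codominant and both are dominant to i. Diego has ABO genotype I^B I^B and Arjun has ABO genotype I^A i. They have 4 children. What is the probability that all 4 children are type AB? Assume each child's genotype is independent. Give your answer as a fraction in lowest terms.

1/16

ABO cross I^B I^B × I^A i → 1/2 B, 1/2 AB.
So P(type AB) = 1/2 per child.
All 4 independent: (1/2)^4 = 1/16.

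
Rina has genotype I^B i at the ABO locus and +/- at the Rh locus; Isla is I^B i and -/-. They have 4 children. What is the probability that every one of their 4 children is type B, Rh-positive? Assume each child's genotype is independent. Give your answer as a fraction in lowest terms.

ABO cross I^B i × I^B i → 1/4 O, 3/4 B.
Rh cross +/- × -/- → 1/2 Rh+, 1/2 Rh-; so P(type B, Rh-positive) = 3/4 × 1/2 = 3/8 per child.
All 4 independent: (3/8)^4 = 81/4096.

81/4096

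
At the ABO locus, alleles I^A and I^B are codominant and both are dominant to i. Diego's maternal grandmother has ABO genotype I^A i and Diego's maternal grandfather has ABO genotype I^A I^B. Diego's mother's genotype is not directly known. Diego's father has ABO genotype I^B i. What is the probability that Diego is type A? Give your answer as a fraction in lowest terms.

1/4

Diego's mother's ABO genotype from I^A i × I^A I^B: 1/4 I^A I^A, 1/4 I^A I^B, 1/4 I^A i, 1/4 I^B i.
Crossing each possibility with the father I^B i and summing P(type A): 1/4·1/2 + 1/4·1/4 + 1/4·1/4 + 1/4·0 = 1/4.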